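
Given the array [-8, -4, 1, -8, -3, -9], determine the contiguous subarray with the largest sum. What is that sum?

Using Kadane's algorithm on [-8, -4, 1, -8, -3, -9]:

Scanning through the array:
Position 1 (value -4): max_ending_here = -4, max_so_far = -4
Position 2 (value 1): max_ending_here = 1, max_so_far = 1
Position 3 (value -8): max_ending_here = -7, max_so_far = 1
Position 4 (value -3): max_ending_here = -3, max_so_far = 1
Position 5 (value -9): max_ending_here = -9, max_so_far = 1

Maximum subarray: [1]
Maximum sum: 1

The maximum subarray is [1] with sum 1. This subarray runs from index 2 to index 2.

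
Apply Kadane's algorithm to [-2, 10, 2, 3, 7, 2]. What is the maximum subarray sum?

Using Kadane's algorithm on [-2, 10, 2, 3, 7, 2]:

Scanning through the array:
Position 1 (value 10): max_ending_here = 10, max_so_far = 10
Position 2 (value 2): max_ending_here = 12, max_so_far = 12
Position 3 (value 3): max_ending_here = 15, max_so_far = 15
Position 4 (value 7): max_ending_here = 22, max_so_far = 22
Position 5 (value 2): max_ending_here = 24, max_so_far = 24

Maximum subarray: [10, 2, 3, 7, 2]
Maximum sum: 24

The maximum subarray is [10, 2, 3, 7, 2] with sum 24. This subarray runs from index 1 to index 5.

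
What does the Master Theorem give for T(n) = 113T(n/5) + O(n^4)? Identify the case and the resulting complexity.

Master Theorem for T(n) = 113T(n/5) + O(n^4):

a = 113, b = 5, c = 4
log_b(a) = log_5(113) = 2.9373

Case 3: c = 4 > log_5(113) = 2.9373
T(n) = O(n^4) = O(n^4)

For T(n) = 113T(n/5) + O(n^4): log_5(113) = 2.9373. This is Case 3 of the Master Theorem (c > log_b(a), work dominated by root), giving O(n^4).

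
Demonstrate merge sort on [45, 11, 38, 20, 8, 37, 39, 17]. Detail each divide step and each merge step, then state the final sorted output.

Merge sort trace:

Split: [45, 11, 38, 20, 8, 37, 39, 17] -> [45, 11, 38, 20] and [8, 37, 39, 17]
  Split: [45, 11, 38, 20] -> [45, 11] and [38, 20]
    Split: [45, 11] -> [45] and [11]
    Merge: [45] + [11] -> [11, 45]
    Split: [38, 20] -> [38] and [20]
    Merge: [38] + [20] -> [20, 38]
  Merge: [11, 45] + [20, 38] -> [11, 20, 38, 45]
  Split: [8, 37, 39, 17] -> [8, 37] and [39, 17]
    Split: [8, 37] -> [8] and [37]
    Merge: [8] + [37] -> [8, 37]
    Split: [39, 17] -> [39] and [17]
    Merge: [39] + [17] -> [17, 39]
  Merge: [8, 37] + [17, 39] -> [8, 17, 37, 39]
Merge: [11, 20, 38, 45] + [8, 17, 37, 39] -> [8, 11, 17, 20, 37, 38, 39, 45]

Final sorted array: [8, 11, 17, 20, 37, 38, 39, 45]

The merge sort proceeds by recursively splitting the array and merging sorted halves.
After all merges, the sorted array is [8, 11, 17, 20, 37, 38, 39, 45].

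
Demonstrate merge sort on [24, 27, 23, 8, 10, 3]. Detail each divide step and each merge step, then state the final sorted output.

Merge sort trace:

Split: [24, 27, 23, 8, 10, 3] -> [24, 27, 23] and [8, 10, 3]
  Split: [24, 27, 23] -> [24] and [27, 23]
    Split: [27, 23] -> [27] and [23]
    Merge: [27] + [23] -> [23, 27]
  Merge: [24] + [23, 27] -> [23, 24, 27]
  Split: [8, 10, 3] -> [8] and [10, 3]
    Split: [10, 3] -> [10] and [3]
    Merge: [10] + [3] -> [3, 10]
  Merge: [8] + [3, 10] -> [3, 8, 10]
Merge: [23, 24, 27] + [3, 8, 10] -> [3, 8, 10, 23, 24, 27]

Final sorted array: [3, 8, 10, 23, 24, 27]

The merge sort proceeds by recursively splitting the array and merging sorted halves.
After all merges, the sorted array is [3, 8, 10, 23, 24, 27].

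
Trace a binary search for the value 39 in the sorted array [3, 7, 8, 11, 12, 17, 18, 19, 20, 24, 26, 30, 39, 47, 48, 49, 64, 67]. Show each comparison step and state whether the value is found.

Binary search for 39 in [3, 7, 8, 11, 12, 17, 18, 19, 20, 24, 26, 30, 39, 47, 48, 49, 64, 67]:

lo=0, hi=17, mid=8, arr[mid]=20 -> 20 < 39, search right half
lo=9, hi=17, mid=13, arr[mid]=47 -> 47 > 39, search left half
lo=9, hi=12, mid=10, arr[mid]=26 -> 26 < 39, search right half
lo=11, hi=12, mid=11, arr[mid]=30 -> 30 < 39, search right half
lo=12, hi=12, mid=12, arr[mid]=39 -> Found target at index 12!

Binary search finds 39 at index 12 after 5 comparisons. The search repeatedly halves the search space by comparing with the middle element.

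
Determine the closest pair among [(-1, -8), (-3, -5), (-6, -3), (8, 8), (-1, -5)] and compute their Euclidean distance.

Computing all pairwise distances among 5 points:

d((-1, -8), (-3, -5)) = 3.6056
d((-1, -8), (-6, -3)) = 7.0711
d((-1, -8), (8, 8)) = 18.3576
d((-1, -8), (-1, -5)) = 3.0
d((-3, -5), (-6, -3)) = 3.6056
d((-3, -5), (8, 8)) = 17.0294
d((-3, -5), (-1, -5)) = 2.0 <-- minimum
d((-6, -3), (8, 8)) = 17.8045
d((-6, -3), (-1, -5)) = 5.3852
d((8, 8), (-1, -5)) = 15.8114

Closest pair: (-3, -5) and (-1, -5) with distance 2.0

The closest pair is (-3, -5) and (-1, -5) with Euclidean distance 2.0. For 5 points, brute-force pairwise comparison is shown above. For large n, the divide-and-conquer algorithm (sort by x, recurse on halves, check the dividing strip) achieves O(n log n).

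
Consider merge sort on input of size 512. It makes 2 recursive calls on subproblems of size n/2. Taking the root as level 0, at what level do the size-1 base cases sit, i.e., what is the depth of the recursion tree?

For divide and conquer with division factor 2:

Problem sizes at each level:
Level 0: 512
Level 1: 256
Level 2: 128
Level 3: 64
Level 4: 32
Level 5: 16
Level 6: 8
Level 7: 4
Level 8: 2
Level 9: 1

The root is level 0 and the size-1 base case is level 9 (the tree spans levels 0 through 9, i.e. 10 levels counting the root), so the depth is the number of divisions: log_2(512) = 9

The recursion tree depth is log_2(512) = 9. At each level, the problem size is divided by 2, so it takes 9 divisions to reduce to a base case of size 1. The algorithm makes 2 recursive calls at each level.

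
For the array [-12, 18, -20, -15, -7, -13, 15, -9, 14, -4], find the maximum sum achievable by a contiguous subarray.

Using Kadane's algorithm on [-12, 18, -20, -15, -7, -13, 15, -9, 14, -4]:

Scanning through the array:
Position 1 (value 18): max_ending_here = 18, max_so_far = 18
Position 2 (value -20): max_ending_here = -2, max_so_far = 18
Position 3 (value -15): max_ending_here = -15, max_so_far = 18
Position 4 (value -7): max_ending_here = -7, max_so_far = 18
Position 5 (value -13): max_ending_here = -13, max_so_far = 18
Position 6 (value 15): max_ending_here = 15, max_so_far = 18
Position 7 (value -9): max_ending_here = 6, max_so_far = 18
Position 8 (value 14): max_ending_here = 20, max_so_far = 20
Position 9 (value -4): max_ending_here = 16, max_so_far = 20

Maximum subarray: [15, -9, 14]
Maximum sum: 20

The maximum subarray is [15, -9, 14] with sum 20. This subarray runs from index 6 to index 8.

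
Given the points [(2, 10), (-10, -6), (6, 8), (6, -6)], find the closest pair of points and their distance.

Computing all pairwise distances among 4 points:

d((2, 10), (-10, -6)) = 20.0
d((2, 10), (6, 8)) = 4.4721 <-- minimum
d((2, 10), (6, -6)) = 16.4924
d((-10, -6), (6, 8)) = 21.2603
d((-10, -6), (6, -6)) = 16.0
d((6, 8), (6, -6)) = 14.0

Closest pair: (2, 10) and (6, 8) with distance 4.4721

The closest pair is (2, 10) and (6, 8) with Euclidean distance 4.4721. For 4 points, brute-force pairwise comparison is shown above. For large n, the divide-and-conquer algorithm (sort by x, recurse on halves, check the dividing strip) achieves O(n log n).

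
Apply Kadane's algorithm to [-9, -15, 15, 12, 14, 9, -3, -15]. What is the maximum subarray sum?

Using Kadane's algorithm on [-9, -15, 15, 12, 14, 9, -3, -15]:

Scanning through the array:
Position 1 (value -15): max_ending_here = -15, max_so_far = -9
Position 2 (value 15): max_ending_here = 15, max_so_far = 15
Position 3 (value 12): max_ending_here = 27, max_so_far = 27
Position 4 (value 14): max_ending_here = 41, max_so_far = 41
Position 5 (value 9): max_ending_here = 50, max_so_far = 50
Position 6 (value -3): max_ending_here = 47, max_so_far = 50
Position 7 (value -15): max_ending_here = 32, max_so_far = 50

Maximum subarray: [15, 12, 14, 9]
Maximum sum: 50

The maximum subarray is [15, 12, 14, 9] with sum 50. This subarray runs from index 2 to index 5.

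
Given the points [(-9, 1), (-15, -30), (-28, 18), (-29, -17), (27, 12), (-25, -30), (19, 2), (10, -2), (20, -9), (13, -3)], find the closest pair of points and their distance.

Computing all pairwise distances among 10 points:

d((-9, 1), (-15, -30)) = 31.5753
d((-9, 1), (-28, 18)) = 25.4951
d((-9, 1), (-29, -17)) = 26.9072
d((-9, 1), (27, 12)) = 37.6431
d((-9, 1), (-25, -30)) = 34.8855
d((-9, 1), (19, 2)) = 28.0179
d((-9, 1), (10, -2)) = 19.2354
d((-9, 1), (20, -9)) = 30.6757
d((-9, 1), (13, -3)) = 22.3607
d((-15, -30), (-28, 18)) = 49.7293
d((-15, -30), (-29, -17)) = 19.105
d((-15, -30), (27, 12)) = 59.397
d((-15, -30), (-25, -30)) = 10.0
d((-15, -30), (19, 2)) = 46.6905
d((-15, -30), (10, -2)) = 37.5366
d((-15, -30), (20, -9)) = 40.8167
d((-15, -30), (13, -3)) = 38.8973
d((-28, 18), (-29, -17)) = 35.0143
d((-28, 18), (27, 12)) = 55.3263
d((-28, 18), (-25, -30)) = 48.0937
d((-28, 18), (19, 2)) = 49.6488
d((-28, 18), (10, -2)) = 42.9418
d((-28, 18), (20, -9)) = 55.0727
d((-28, 18), (13, -3)) = 46.0652
d((-29, -17), (27, 12)) = 63.0635
d((-29, -17), (-25, -30)) = 13.6015
d((-29, -17), (19, 2)) = 51.6236
d((-29, -17), (10, -2)) = 41.7852
d((-29, -17), (20, -9)) = 49.6488
d((-29, -17), (13, -3)) = 44.2719
d((27, 12), (-25, -30)) = 66.8431
d((27, 12), (19, 2)) = 12.8062
d((27, 12), (10, -2)) = 22.0227
d((27, 12), (20, -9)) = 22.1359
d((27, 12), (13, -3)) = 20.5183
d((-25, -30), (19, 2)) = 54.4059
d((-25, -30), (10, -2)) = 44.8219
d((-25, -30), (20, -9)) = 49.6588
d((-25, -30), (13, -3)) = 46.6154
d((19, 2), (10, -2)) = 9.8489
d((19, 2), (20, -9)) = 11.0454
d((19, 2), (13, -3)) = 7.8102
d((10, -2), (20, -9)) = 12.2066
d((10, -2), (13, -3)) = 3.1623 <-- minimum
d((20, -9), (13, -3)) = 9.2195

Closest pair: (10, -2) and (13, -3) with distance 3.1623

The closest pair is (10, -2) and (13, -3) with Euclidean distance 3.1623. For 10 points, brute-force pairwise comparison is shown above. For large n, the divide-and-conquer algorithm (sort by x, recurse on halves, check the dividing strip) achieves O(n log n).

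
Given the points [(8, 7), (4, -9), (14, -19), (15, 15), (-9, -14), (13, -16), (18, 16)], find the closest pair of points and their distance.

Computing all pairwise distances among 7 points:

d((8, 7), (4, -9)) = 16.4924
d((8, 7), (14, -19)) = 26.6833
d((8, 7), (15, 15)) = 10.6301
d((8, 7), (-9, -14)) = 27.0185
d((8, 7), (13, -16)) = 23.5372
d((8, 7), (18, 16)) = 13.4536
d((4, -9), (14, -19)) = 14.1421
d((4, -9), (15, 15)) = 26.4008
d((4, -9), (-9, -14)) = 13.9284
d((4, -9), (13, -16)) = 11.4018
d((4, -9), (18, 16)) = 28.6531
d((14, -19), (15, 15)) = 34.0147
d((14, -19), (-9, -14)) = 23.5372
d((14, -19), (13, -16)) = 3.1623 <-- minimum
d((14, -19), (18, 16)) = 35.2278
d((15, 15), (-9, -14)) = 37.6431
d((15, 15), (13, -16)) = 31.0644
d((15, 15), (18, 16)) = 3.1623 <-- minimum
d((-9, -14), (13, -16)) = 22.0907
d((-9, -14), (18, 16)) = 40.3609
d((13, -16), (18, 16)) = 32.3883

Minimum distance: 3.1623 (tie among 2 pairs: (14, -19) and (13, -16); (15, 15) and (18, 16))

The minimum Euclidean distance is 3.1623. There is a tie: 2 pairs achieve this minimum — (14, -19) and (13, -16); (15, 15) and (18, 16). Any of these is a valid closest pair. For 7 points, brute-force pairwise comparison is shown above. For large n, the divide-and-conquer algorithm (sort by x, recurse on halves, check the dividing strip) achieves O(n log n).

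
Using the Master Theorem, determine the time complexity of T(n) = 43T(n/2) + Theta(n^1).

Master Theorem for T(n) = 43T(n/2) + O(n^1):

a = 43, b = 2, c = 1
log_b(a) = log_2(43) = 5.4263

Case 1: c = 1 < log_2(43) = 5.4263
T(n) = O(n^(log_2 43))

For T(n) = 43T(n/2) + O(n^1): log_2(43) = 5.4263. This is Case 1 of the Master Theorem (c < log_b(a), work dominated by leaves), giving O(n^(log_2 43)).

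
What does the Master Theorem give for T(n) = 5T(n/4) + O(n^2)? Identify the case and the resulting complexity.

Master Theorem for T(n) = 5T(n/4) + O(n^2):

a = 5, b = 4, c = 2
log_b(a) = log_4(5) = 1.1610

Case 3: c = 2 > log_4(5) = 1.1610
T(n) = O(n^2) = O(n^2)

For T(n) = 5T(n/4) + O(n^2): log_4(5) = 1.1610. This is Case 3 of the Master Theorem (c > log_b(a), work dominated by root), giving O(n^2).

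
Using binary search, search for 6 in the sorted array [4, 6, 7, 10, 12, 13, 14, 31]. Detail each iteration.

Binary search for 6 in [4, 6, 7, 10, 12, 13, 14, 31]:

lo=0, hi=7, mid=3, arr[mid]=10 -> 10 > 6, search left half
lo=0, hi=2, mid=1, arr[mid]=6 -> Found target at index 1!

Binary search finds 6 at index 1 after 2 comparisons. The search repeatedly halves the search space by comparing with the middle element.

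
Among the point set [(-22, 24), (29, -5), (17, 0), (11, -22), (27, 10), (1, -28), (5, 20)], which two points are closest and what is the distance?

Computing all pairwise distances among 7 points:

d((-22, 24), (29, -5)) = 58.6686
d((-22, 24), (17, 0)) = 45.793
d((-22, 24), (11, -22)) = 56.6127
d((-22, 24), (27, 10)) = 50.9608
d((-22, 24), (1, -28)) = 56.8595
d((-22, 24), (5, 20)) = 27.2947
d((29, -5), (17, 0)) = 13.0
d((29, -5), (11, -22)) = 24.7588
d((29, -5), (27, 10)) = 15.1327
d((29, -5), (1, -28)) = 36.2353
d((29, -5), (5, 20)) = 34.6554
d((17, 0), (11, -22)) = 22.8035
d((17, 0), (27, 10)) = 14.1421
d((17, 0), (1, -28)) = 32.249
d((17, 0), (5, 20)) = 23.3238
d((11, -22), (27, 10)) = 35.7771
d((11, -22), (1, -28)) = 11.6619 <-- minimum
d((11, -22), (5, 20)) = 42.4264
d((27, 10), (1, -28)) = 46.0435
d((27, 10), (5, 20)) = 24.1661
d((1, -28), (5, 20)) = 48.1664

Closest pair: (11, -22) and (1, -28) with distance 11.6619

The closest pair is (11, -22) and (1, -28) with Euclidean distance 11.6619. For 7 points, brute-force pairwise comparison is shown above. For large n, the divide-and-conquer algorithm (sort by x, recurse on halves, check the dividing strip) achieves O(n log n).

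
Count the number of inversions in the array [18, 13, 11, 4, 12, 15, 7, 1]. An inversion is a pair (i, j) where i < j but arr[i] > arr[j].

Finding inversions in [18, 13, 11, 4, 12, 15, 7, 1]:

(0, 1): arr[0]=18 > arr[1]=13
(0, 2): arr[0]=18 > arr[2]=11
(0, 3): arr[0]=18 > arr[3]=4
(0, 4): arr[0]=18 > arr[4]=12
(0, 5): arr[0]=18 > arr[5]=15
(0, 6): arr[0]=18 > arr[6]=7
(0, 7): arr[0]=18 > arr[7]=1
(1, 2): arr[1]=13 > arr[2]=11
(1, 3): arr[1]=13 > arr[3]=4
(1, 4): arr[1]=13 > arr[4]=12
(1, 6): arr[1]=13 > arr[6]=7
(1, 7): arr[1]=13 > arr[7]=1
(2, 3): arr[2]=11 > arr[3]=4
(2, 6): arr[2]=11 > arr[6]=7
(2, 7): arr[2]=11 > arr[7]=1
(3, 7): arr[3]=4 > arr[7]=1
(4, 6): arr[4]=12 > arr[6]=7
(4, 7): arr[4]=12 > arr[7]=1
(5, 6): arr[5]=15 > arr[6]=7
(5, 7): arr[5]=15 > arr[7]=1
(6, 7): arr[6]=7 > arr[7]=1

Total inversions: 21

The array has 21 inversion(s): (0,1), (0,2), (0,3), (0,4), (0,5), (0,6), (0,7), (1,2), (1,3), (1,4), (1,6), (1,7), (2,3), (2,6), (2,7), (3,7), (4,6), (4,7), (5,6), (5,7), (6,7). Each pair (i,j) satisfies i < j and arr[i] > arr[j].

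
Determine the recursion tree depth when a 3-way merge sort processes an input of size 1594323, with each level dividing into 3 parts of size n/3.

For divide and conquer with division factor 3:

Problem sizes at each level:
Level 0: 1594323
Level 1: 531441
Level 2: 177147
Level 3: 59049
Level 4: 19683
Level 5: 6561
Level 6: 2187
Level 7: 729
Level 8: 243
Level 9: 81
Level 10: 27
Level 11: 9
Level 12: 3
Level 13: 1

The root is level 0 and the size-1 base case is level 13 (the tree spans levels 0 through 13, i.e. 14 levels counting the root), so the depth is the number of divisions: log_3(1594323) = 13

The recursion tree depth is log_3(1594323) = 13. At each level, the problem size is divided by 3, so it takes 13 divisions to reduce to a base case of size 1. The algorithm makes 3 recursive calls at each level.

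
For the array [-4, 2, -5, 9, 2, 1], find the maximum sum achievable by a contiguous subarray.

Using Kadane's algorithm on [-4, 2, -5, 9, 2, 1]:

Scanning through the array:
Position 1 (value 2): max_ending_here = 2, max_so_far = 2
Position 2 (value -5): max_ending_here = -3, max_so_far = 2
Position 3 (value 9): max_ending_here = 9, max_so_far = 9
Position 4 (value 2): max_ending_here = 11, max_so_far = 11
Position 5 (value 1): max_ending_here = 12, max_so_far = 12

Maximum subarray: [9, 2, 1]
Maximum sum: 12

The maximum subarray is [9, 2, 1] with sum 12. This subarray runs from index 3 to index 5.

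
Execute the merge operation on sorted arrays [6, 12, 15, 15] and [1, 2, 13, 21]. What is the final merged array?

Merging process:

Compare 6 vs 1: take 1 from right. Merged: [1]
Compare 6 vs 2: take 2 from right. Merged: [1, 2]
Compare 6 vs 13: take 6 from left. Merged: [1, 2, 6]
Compare 12 vs 13: take 12 from left. Merged: [1, 2, 6, 12]
Compare 15 vs 13: take 13 from right. Merged: [1, 2, 6, 12, 13]
Compare 15 vs 21: take 15 from left. Merged: [1, 2, 6, 12, 13, 15]
Compare 15 vs 21: take 15 from left. Merged: [1, 2, 6, 12, 13, 15, 15]
Append remaining from right: [21]. Merged: [1, 2, 6, 12, 13, 15, 15, 21]

Final merged array: [1, 2, 6, 12, 13, 15, 15, 21]
Total comparisons: 7

The merged array is [1, 2, 6, 12, 13, 15, 15, 21], requiring 7 comparisons. The merge step runs in O(n) time where n is the total number of elements.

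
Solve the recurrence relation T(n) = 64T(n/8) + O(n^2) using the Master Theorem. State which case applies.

Master Theorem for T(n) = 64T(n/8) + O(n^2):

a = 64, b = 8, c = 2
log_b(a) = log_8(64) = 2.0000

Case 2: c = 2 = log_8(64) = 2.0000
T(n) = O(n^2 log n) = O(n^2 log n)

For T(n) = 64T(n/8) + O(n^2): log_8(64) = 2.0000. This is Case 2 of the Master Theorem (c = log_b(a), equal work at all levels), giving O(n^2 log n).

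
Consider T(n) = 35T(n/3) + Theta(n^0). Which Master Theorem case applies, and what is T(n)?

Master Theorem for T(n) = 35T(n/3) + O(n^0):

a = 35, b = 3, c = 0
log_b(a) = log_3(35) = 3.2362

Case 1: c = 0 < log_3(35) = 3.2362
T(n) = O(n^(log_3 35))

For T(n) = 35T(n/3) + O(n^0): log_3(35) = 3.2362. This is Case 1 of the Master Theorem (c < log_b(a), work dominated by leaves), giving O(n^(log_3 35)).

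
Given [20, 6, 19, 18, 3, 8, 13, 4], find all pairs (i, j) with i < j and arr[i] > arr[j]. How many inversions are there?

Finding inversions in [20, 6, 19, 18, 3, 8, 13, 4]:

(0, 1): arr[0]=20 > arr[1]=6
(0, 2): arr[0]=20 > arr[2]=19
(0, 3): arr[0]=20 > arr[3]=18
(0, 4): arr[0]=20 > arr[4]=3
(0, 5): arr[0]=20 > arr[5]=8
(0, 6): arr[0]=20 > arr[6]=13
(0, 7): arr[0]=20 > arr[7]=4
(1, 4): arr[1]=6 > arr[4]=3
(1, 7): arr[1]=6 > arr[7]=4
(2, 3): arr[2]=19 > arr[3]=18
(2, 4): arr[2]=19 > arr[4]=3
(2, 5): arr[2]=19 > arr[5]=8
(2, 6): arr[2]=19 > arr[6]=13
(2, 7): arr[2]=19 > arr[7]=4
(3, 4): arr[3]=18 > arr[4]=3
(3, 5): arr[3]=18 > arr[5]=8
(3, 6): arr[3]=18 > arr[6]=13
(3, 7): arr[3]=18 > arr[7]=4
(5, 7): arr[5]=8 > arr[7]=4
(6, 7): arr[6]=13 > arr[7]=4

Total inversions: 20

The array has 20 inversion(s): (0,1), (0,2), (0,3), (0,4), (0,5), (0,6), (0,7), (1,4), (1,7), (2,3), (2,4), (2,5), (2,6), (2,7), (3,4), (3,5), (3,6), (3,7), (5,7), (6,7). Each pair (i,j) satisfies i < j and arr[i] > arr[j].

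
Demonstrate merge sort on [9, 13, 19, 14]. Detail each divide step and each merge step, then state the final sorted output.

Merge sort trace:

Split: [9, 13, 19, 14] -> [9, 13] and [19, 14]
  Split: [9, 13] -> [9] and [13]
  Merge: [9] + [13] -> [9, 13]
  Split: [19, 14] -> [19] and [14]
  Merge: [19] + [14] -> [14, 19]
Merge: [9, 13] + [14, 19] -> [9, 13, 14, 19]

Final sorted array: [9, 13, 14, 19]

The merge sort proceeds by recursively splitting the array and merging sorted halves.
After all merges, the sorted array is [9, 13, 14, 19].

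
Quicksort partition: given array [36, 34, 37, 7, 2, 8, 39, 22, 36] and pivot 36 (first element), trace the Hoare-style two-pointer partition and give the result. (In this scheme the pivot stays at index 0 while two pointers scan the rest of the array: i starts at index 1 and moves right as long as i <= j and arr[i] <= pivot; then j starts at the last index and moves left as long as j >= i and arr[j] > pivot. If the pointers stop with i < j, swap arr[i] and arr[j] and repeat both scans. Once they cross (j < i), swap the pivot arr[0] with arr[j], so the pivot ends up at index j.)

Hoare-style two-pointer partition with pivot = 36:

Initial array: [36, 34, 37, 7, 2, 8, 39, 22, 36]

Pointers start at i = 1, j = 8.
i stops at index 2 (arr[2]=37 > 36), j stops at index 8 (arr[8]=36 <= 36): swap arr[2] and arr[8], array becomes [36, 34, 36, 7, 2, 8, 39, 22, 37]
i stops at index 6 (arr[6]=39 > 36), j stops at index 7 (arr[7]=22 <= 36): swap arr[6] and arr[7], array becomes [36, 34, 36, 7, 2, 8, 22, 39, 37]
i ends at 7, j ends at 6: the pointers have crossed (j < i), so scanning stops.

Swap pivot arr[0] with arr[6] to place pivot at position 6: [22, 34, 36, 7, 2, 8, 36, 39, 37]
Pivot position: 6

After partitioning with pivot 36, the array becomes [22, 34, 36, 7, 2, 8, 36, 39, 37]. The pivot is placed at index 6. All elements to the left of the pivot are <= 36, and all elements to the right are > 36.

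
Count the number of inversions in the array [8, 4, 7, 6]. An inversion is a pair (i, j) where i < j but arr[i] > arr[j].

Finding inversions in [8, 4, 7, 6]:

(0, 1): arr[0]=8 > arr[1]=4
(0, 2): arr[0]=8 > arr[2]=7
(0, 3): arr[0]=8 > arr[3]=6
(2, 3): arr[2]=7 > arr[3]=6

Total inversions: 4

The array has 4 inversion(s): (0,1), (0,2), (0,3), (2,3). Each pair (i,j) satisfies i < j and arr[i] > arr[j].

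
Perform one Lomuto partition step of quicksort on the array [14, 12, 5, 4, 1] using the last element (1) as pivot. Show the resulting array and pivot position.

Lomuto partition with pivot = 1:

Initial array: [14, 12, 5, 4, 1]

arr[0]=14 > 1: no swap
arr[1]=12 > 1: no swap
arr[2]=5 > 1: no swap
arr[3]=4 > 1: no swap

Place pivot at position 0: [1, 12, 5, 4, 14]
Pivot position: 0

After partitioning with pivot 1, the array becomes [1, 12, 5, 4, 14]. The pivot is placed at index 0. All elements to the left of the pivot are <= 1, and all elements to the right are > 1.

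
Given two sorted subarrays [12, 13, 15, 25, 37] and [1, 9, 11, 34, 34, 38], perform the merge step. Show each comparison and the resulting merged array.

Merging process:

Compare 12 vs 1: take 1 from right. Merged: [1]
Compare 12 vs 9: take 9 from right. Merged: [1, 9]
Compare 12 vs 11: take 11 from right. Merged: [1, 9, 11]
Compare 12 vs 34: take 12 from left. Merged: [1, 9, 11, 12]
Compare 13 vs 34: take 13 from left. Merged: [1, 9, 11, 12, 13]
Compare 15 vs 34: take 15 from left. Merged: [1, 9, 11, 12, 13, 15]
Compare 25 vs 34: take 25 from left. Merged: [1, 9, 11, 12, 13, 15, 25]
Compare 37 vs 34: take 34 from right. Merged: [1, 9, 11, 12, 13, 15, 25, 34]
Compare 37 vs 34: take 34 from right. Merged: [1, 9, 11, 12, 13, 15, 25, 34, 34]
Compare 37 vs 38: take 37 from left. Merged: [1, 9, 11, 12, 13, 15, 25, 34, 34, 37]
Append remaining from right: [38]. Merged: [1, 9, 11, 12, 13, 15, 25, 34, 34, 37, 38]

Final merged array: [1, 9, 11, 12, 13, 15, 25, 34, 34, 37, 38]
Total comparisons: 10

The merged array is [1, 9, 11, 12, 13, 15, 25, 34, 34, 37, 38], requiring 10 comparisons. The merge step runs in O(n) time where n is the total number of elements.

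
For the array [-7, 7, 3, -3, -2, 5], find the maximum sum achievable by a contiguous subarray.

Using Kadane's algorithm on [-7, 7, 3, -3, -2, 5]:

Scanning through the array:
Position 1 (value 7): max_ending_here = 7, max_so_far = 7
Position 2 (value 3): max_ending_here = 10, max_so_far = 10
Position 3 (value -3): max_ending_here = 7, max_so_far = 10
Position 4 (value -2): max_ending_here = 5, max_so_far = 10
Position 5 (value 5): max_ending_here = 10, max_so_far = 10

Maximum subarray: [7, 3]
Maximum sum: 10

The maximum subarray is [7, 3] with sum 10. This subarray runs from index 1 to index 2.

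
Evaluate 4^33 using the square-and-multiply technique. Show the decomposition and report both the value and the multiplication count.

Computing 4^33 by squaring (build up from 4^1; each line after the first costs one multiplication):

4^1 = 4
4^2 = (4^1)^2 = 4^2 = 16
4^4 = (4^2)^2 = 16^2 = 256
4^8 = (4^4)^2 = 256^2 = 65536
4^16 = (4^8)^2 = 65536^2 = 4294967296
4^32 = (4^16)^2 = 4294967296^2 = 18446744073709551616
4^33 = 4 * 4^32 = 4 * 18446744073709551616 = 73786976294838206464

Result: 73786976294838206464
Multiplications needed: 6 (6 lines after 4^1)

4^33 = 73786976294838206464. Using exponentiation by squaring, this requires 6 multiplications. The key idea: if the exponent is even, square the half-power; if odd, multiply by the base once.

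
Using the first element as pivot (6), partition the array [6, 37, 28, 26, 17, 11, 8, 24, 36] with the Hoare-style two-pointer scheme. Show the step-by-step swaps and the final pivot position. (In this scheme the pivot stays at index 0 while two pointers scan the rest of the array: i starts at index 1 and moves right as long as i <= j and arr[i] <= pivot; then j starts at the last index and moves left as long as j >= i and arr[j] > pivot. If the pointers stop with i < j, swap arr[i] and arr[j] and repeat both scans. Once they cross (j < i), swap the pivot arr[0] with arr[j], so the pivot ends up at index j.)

Hoare-style two-pointer partition with pivot = 6:

Initial array: [6, 37, 28, 26, 17, 11, 8, 24, 36]

Pointers start at i = 1, j = 8.
i ends at 1, j ends at 0: the pointers have crossed (j < i), so scanning stops.

j = 0, so swapping arr[0] with arr[j] leaves the pivot at position 0: [6, 37, 28, 26, 17, 11, 8, 24, 36]
Pivot position: 0

After partitioning with pivot 6, the array becomes [6, 37, 28, 26, 17, 11, 8, 24, 36]. The pivot is placed at index 0. All elements to the left of the pivot are <= 6, and all elements to the right are > 6.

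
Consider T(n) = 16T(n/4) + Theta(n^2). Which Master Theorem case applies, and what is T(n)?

Master Theorem for T(n) = 16T(n/4) + O(n^2):

a = 16, b = 4, c = 2
log_b(a) = log_4(16) = 2.0000

Case 2: c = 2 = log_4(16) = 2.0000
T(n) = O(n^2 log n) = O(n^2 log n)

For T(n) = 16T(n/4) + O(n^2): log_4(16) = 2.0000. This is Case 2 of the Master Theorem (c = log_b(a), equal work at all levels), giving O(n^2 log n).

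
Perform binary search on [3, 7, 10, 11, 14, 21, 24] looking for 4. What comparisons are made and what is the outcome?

Binary search for 4 in [3, 7, 10, 11, 14, 21, 24]:

lo=0, hi=6, mid=3, arr[mid]=11 -> 11 > 4, search left half
lo=0, hi=2, mid=1, arr[mid]=7 -> 7 > 4, search left half
lo=0, hi=0, mid=0, arr[mid]=3 -> 3 < 4, search right half
lo=1 > hi=0, target 4 not found

Binary search determines that 4 is not in the array after 3 comparisons. The search space was exhausted without finding the target.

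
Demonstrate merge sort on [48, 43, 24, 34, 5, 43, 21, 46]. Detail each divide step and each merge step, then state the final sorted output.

Merge sort trace:

Split: [48, 43, 24, 34, 5, 43, 21, 46] -> [48, 43, 24, 34] and [5, 43, 21, 46]
  Split: [48, 43, 24, 34] -> [48, 43] and [24, 34]
    Split: [48, 43] -> [48] and [43]
    Merge: [48] + [43] -> [43, 48]
    Split: [24, 34] -> [24] and [34]
    Merge: [24] + [34] -> [24, 34]
  Merge: [43, 48] + [24, 34] -> [24, 34, 43, 48]
  Split: [5, 43, 21, 46] -> [5, 43] and [21, 46]
    Split: [5, 43] -> [5] and [43]
    Merge: [5] + [43] -> [5, 43]
    Split: [21, 46] -> [21] and [46]
    Merge: [21] + [46] -> [21, 46]
  Merge: [5, 43] + [21, 46] -> [5, 21, 43, 46]
Merge: [24, 34, 43, 48] + [5, 21, 43, 46] -> [5, 21, 24, 34, 43, 43, 46, 48]

Final sorted array: [5, 21, 24, 34, 43, 43, 46, 48]

The merge sort proceeds by recursively splitting the array and merging sorted halves.
After all merges, the sorted array is [5, 21, 24, 34, 43, 43, 46, 48].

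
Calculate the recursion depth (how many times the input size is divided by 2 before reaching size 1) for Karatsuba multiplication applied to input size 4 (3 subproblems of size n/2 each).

For divide and conquer with division factor 2:

Problem sizes at each level:
Level 0: 4
Level 1: 2
Level 2: 1

The root is level 0 and the size-1 base case is level 2 (the tree spans levels 0 through 2, i.e. 3 levels counting the root), so the depth is the number of divisions: log_2(4) = 2

The recursion tree depth is log_2(4) = 2. At each level, the problem size is divided by 2, so it takes 2 divisions to reduce to a base case of size 1. The algorithm makes 3 recursive calls at each level.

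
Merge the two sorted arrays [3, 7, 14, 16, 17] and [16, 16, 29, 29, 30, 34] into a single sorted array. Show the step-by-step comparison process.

Merging process:

Compare 3 vs 16: take 3 from left. Merged: [3]
Compare 7 vs 16: take 7 from left. Merged: [3, 7]
Compare 14 vs 16: take 14 from left. Merged: [3, 7, 14]
Compare 16 vs 16: take 16 from left. Merged: [3, 7, 14, 16]
Compare 17 vs 16: take 16 from right. Merged: [3, 7, 14, 16, 16]
Compare 17 vs 16: take 16 from right. Merged: [3, 7, 14, 16, 16, 16]
Compare 17 vs 29: take 17 from left. Merged: [3, 7, 14, 16, 16, 16, 17]
Append remaining from right: [29, 29, 30, 34]. Merged: [3, 7, 14, 16, 16, 16, 17, 29, 29, 30, 34]

Final merged array: [3, 7, 14, 16, 16, 16, 17, 29, 29, 30, 34]
Total comparisons: 7

The merged array is [3, 7, 14, 16, 16, 16, 17, 29, 29, 30, 34], requiring 7 comparisons. The merge step runs in O(n) time where n is the total number of elements.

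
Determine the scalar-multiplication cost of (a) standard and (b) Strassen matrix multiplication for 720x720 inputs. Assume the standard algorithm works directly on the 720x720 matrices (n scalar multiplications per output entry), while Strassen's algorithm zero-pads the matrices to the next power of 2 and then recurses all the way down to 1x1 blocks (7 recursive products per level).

Matrix multiplication for 720x720 matrices:

Strassen's algorithm requires power-of-2 dimensions. Pad 720x720 to 1024x1024 (next power of 2).

Standard algorithm: 720^3 = 373248000 multiplications
Strassen's algorithm: 7^(log2(1024)) = 7^10 = 282475249 multiplications
Savings: 373248000 - 282475249 = 90772751 multiplications

Standard: 373248000 multiplications (720^3). Strassen: 282475249 multiplications (7^10, after padding to 1024x1024). Strassen reduces 8 recursive multiplications to 7 at each level.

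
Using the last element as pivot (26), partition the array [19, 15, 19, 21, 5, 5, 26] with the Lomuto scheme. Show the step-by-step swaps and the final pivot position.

Lomuto partition with pivot = 26:

Initial array: [19, 15, 19, 21, 5, 5, 26]

arr[0]=19 <= 26: swap with position 0, array becomes [19, 15, 19, 21, 5, 5, 26]
arr[1]=15 <= 26: swap with position 1, array becomes [19, 15, 19, 21, 5, 5, 26]
arr[2]=19 <= 26: swap with position 2, array becomes [19, 15, 19, 21, 5, 5, 26]
arr[3]=21 <= 26: swap with position 3, array becomes [19, 15, 19, 21, 5, 5, 26]
arr[4]=5 <= 26: swap with position 4, array becomes [19, 15, 19, 21, 5, 5, 26]
arr[5]=5 <= 26: swap with position 5, array becomes [19, 15, 19, 21, 5, 5, 26]

Place pivot at position 6: [19, 15, 19, 21, 5, 5, 26]
Pivot position: 6

After partitioning with pivot 26, the array becomes [19, 15, 19, 21, 5, 5, 26]. The pivot is placed at index 6. All elements to the left of the pivot are <= 26, and all elements to the right are > 26.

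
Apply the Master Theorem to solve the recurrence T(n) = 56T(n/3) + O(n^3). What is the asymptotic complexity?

Master Theorem for T(n) = 56T(n/3) + O(n^3):

a = 56, b = 3, c = 3
log_b(a) = log_3(56) = 3.6640

Case 1: c = 3 < log_3(56) = 3.6640
T(n) = O(n^(log_3 56))

For T(n) = 56T(n/3) + O(n^3): log_3(56) = 3.6640. This is Case 1 of the Master Theorem (c < log_b(a), work dominated by leaves), giving O(n^(log_3 56)).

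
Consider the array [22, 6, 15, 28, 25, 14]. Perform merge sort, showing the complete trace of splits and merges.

Merge sort trace:

Split: [22, 6, 15, 28, 25, 14] -> [22, 6, 15] and [28, 25, 14]
  Split: [22, 6, 15] -> [22] and [6, 15]
    Split: [6, 15] -> [6] and [15]
    Merge: [6] + [15] -> [6, 15]
  Merge: [22] + [6, 15] -> [6, 15, 22]
  Split: [28, 25, 14] -> [28] and [25, 14]
    Split: [25, 14] -> [25] and [14]
    Merge: [25] + [14] -> [14, 25]
  Merge: [28] + [14, 25] -> [14, 25, 28]
Merge: [6, 15, 22] + [14, 25, 28] -> [6, 14, 15, 22, 25, 28]

Final sorted array: [6, 14, 15, 22, 25, 28]

The merge sort proceeds by recursively splitting the array and merging sorted halves.
After all merges, the sorted array is [6, 14, 15, 22, 25, 28].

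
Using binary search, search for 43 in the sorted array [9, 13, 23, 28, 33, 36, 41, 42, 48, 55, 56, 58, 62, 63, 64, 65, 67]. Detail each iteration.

Binary search for 43 in [9, 13, 23, 28, 33, 36, 41, 42, 48, 55, 56, 58, 62, 63, 64, 65, 67]:

lo=0, hi=16, mid=8, arr[mid]=48 -> 48 > 43, search left half
lo=0, hi=7, mid=3, arr[mid]=28 -> 28 < 43, search right half
lo=4, hi=7, mid=5, arr[mid]=36 -> 36 < 43, search right half
lo=6, hi=7, mid=6, arr[mid]=41 -> 41 < 43, search right half
lo=7, hi=7, mid=7, arr[mid]=42 -> 42 < 43, search right half
lo=8 > hi=7, target 43 not found

Binary search determines that 43 is not in the array after 5 comparisons. The search space was exhausted without finding the target.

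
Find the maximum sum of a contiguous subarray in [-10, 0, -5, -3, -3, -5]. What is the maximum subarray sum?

Using Kadane's algorithm on [-10, 0, -5, -3, -3, -5]:

Scanning through the array:
Position 1 (value 0): max_ending_here = 0, max_so_far = 0
Position 2 (value -5): max_ending_here = -5, max_so_far = 0
Position 3 (value -3): max_ending_here = -3, max_so_far = 0
Position 4 (value -3): max_ending_here = -3, max_so_far = 0
Position 5 (value -5): max_ending_here = -5, max_so_far = 0

Maximum subarray: [0]
Maximum sum: 0

The maximum subarray is [0] with sum 0. This subarray runs from index 1 to index 1.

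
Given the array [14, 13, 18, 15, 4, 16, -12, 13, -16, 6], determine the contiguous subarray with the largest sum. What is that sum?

Using Kadane's algorithm on [14, 13, 18, 15, 4, 16, -12, 13, -16, 6]:

Scanning through the array:
Position 1 (value 13): max_ending_here = 27, max_so_far = 27
Position 2 (value 18): max_ending_here = 45, max_so_far = 45
Position 3 (value 15): max_ending_here = 60, max_so_far = 60
Position 4 (value 4): max_ending_here = 64, max_so_far = 64
Position 5 (value 16): max_ending_here = 80, max_so_far = 80
Position 6 (value -12): max_ending_here = 68, max_so_far = 80
Position 7 (value 13): max_ending_here = 81, max_so_far = 81
Position 8 (value -16): max_ending_here = 65, max_so_far = 81
Position 9 (value 6): max_ending_here = 71, max_so_far = 81

Maximum subarray: [14, 13, 18, 15, 4, 16, -12, 13]
Maximum sum: 81

The maximum subarray is [14, 13, 18, 15, 4, 16, -12, 13] with sum 81. This subarray runs from index 0 to index 7.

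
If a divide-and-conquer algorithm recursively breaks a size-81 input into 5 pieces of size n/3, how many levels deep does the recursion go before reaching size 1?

For divide and conquer with division factor 3:

Problem sizes at each level:
Level 0: 81
Level 1: 27
Level 2: 9
Level 3: 3
Level 4: 1

The root is level 0 and the size-1 base case is level 4 (the tree spans levels 0 through 4, i.e. 5 levels counting the root), so the depth is the number of divisions: log_3(81) = 4

The recursion tree depth is log_3(81) = 4. At each level, the problem size is divided by 3, so it takes 4 divisions to reduce to a base case of size 1. The algorithm makes 5 recursive calls at each level.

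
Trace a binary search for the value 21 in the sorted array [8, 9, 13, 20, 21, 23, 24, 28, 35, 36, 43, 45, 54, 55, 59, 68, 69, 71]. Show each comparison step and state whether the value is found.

Binary search for 21 in [8, 9, 13, 20, 21, 23, 24, 28, 35, 36, 43, 45, 54, 55, 59, 68, 69, 71]:

lo=0, hi=17, mid=8, arr[mid]=35 -> 35 > 21, search left half
lo=0, hi=7, mid=3, arr[mid]=20 -> 20 < 21, search right half
lo=4, hi=7, mid=5, arr[mid]=23 -> 23 > 21, search left half
lo=4, hi=4, mid=4, arr[mid]=21 -> Found target at index 4!

Binary search finds 21 at index 4 after 4 comparisons. The search repeatedly halves the search space by comparing with the middle element.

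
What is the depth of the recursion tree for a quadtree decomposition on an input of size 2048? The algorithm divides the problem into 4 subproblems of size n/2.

For divide and conquer with division factor 2:

Problem sizes at each level:
Level 0: 2048
Level 1: 1024
Level 2: 512
Level 3: 256
Level 4: 128
Level 5: 64
Level 6: 32
Level 7: 16
Level 8: 8
Level 9: 4
Level 10: 2
Level 11: 1

The root is level 0 and the size-1 base case is level 11 (the tree spans levels 0 through 11, i.e. 12 levels counting the root), so the depth is the number of divisions: log_2(2048) = 11

The recursion tree depth is log_2(2048) = 11. At each level, the problem size is divided by 2, so it takes 11 divisions to reduce to a base case of size 1. The algorithm makes 4 recursive calls at each level.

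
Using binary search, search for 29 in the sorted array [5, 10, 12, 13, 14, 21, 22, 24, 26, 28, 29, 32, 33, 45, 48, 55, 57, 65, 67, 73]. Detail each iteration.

Binary search for 29 in [5, 10, 12, 13, 14, 21, 22, 24, 26, 28, 29, 32, 33, 45, 48, 55, 57, 65, 67, 73]:

lo=0, hi=19, mid=9, arr[mid]=28 -> 28 < 29, search right half
lo=10, hi=19, mid=14, arr[mid]=48 -> 48 > 29, search left half
lo=10, hi=13, mid=11, arr[mid]=32 -> 32 > 29, search left half
lo=10, hi=10, mid=10, arr[mid]=29 -> Found target at index 10!

Binary search finds 29 at index 10 after 4 comparisons. The search repeatedly halves the search space by comparing with the middle element.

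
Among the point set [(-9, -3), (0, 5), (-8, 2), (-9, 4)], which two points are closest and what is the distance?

Computing all pairwise distances among 4 points:

d((-9, -3), (0, 5)) = 12.0416
d((-9, -3), (-8, 2)) = 5.099
d((-9, -3), (-9, 4)) = 7.0
d((0, 5), (-8, 2)) = 8.544
d((0, 5), (-9, 4)) = 9.0554
d((-8, 2), (-9, 4)) = 2.2361 <-- minimum

Closest pair: (-8, 2) and (-9, 4) with distance 2.2361

The closest pair is (-8, 2) and (-9, 4) with Euclidean distance 2.2361. For 4 points, brute-force pairwise comparison is shown above. For large n, the divide-and-conquer algorithm (sort by x, recurse on halves, check the dividing strip) achieves O(n log n).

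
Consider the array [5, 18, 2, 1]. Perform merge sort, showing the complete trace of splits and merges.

Merge sort trace:

Split: [5, 18, 2, 1] -> [5, 18] and [2, 1]
  Split: [5, 18] -> [5] and [18]
  Merge: [5] + [18] -> [5, 18]
  Split: [2, 1] -> [2] and [1]
  Merge: [2] + [1] -> [1, 2]
Merge: [5, 18] + [1, 2] -> [1, 2, 5, 18]

Final sorted array: [1, 2, 5, 18]

The merge sort proceeds by recursively splitting the array and merging sorted halves.
After all merges, the sorted array is [1, 2, 5, 18].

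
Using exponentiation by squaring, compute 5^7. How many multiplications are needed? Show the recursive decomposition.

Computing 5^7 by squaring (build up from 5^1; each line after the first costs one multiplication):

5^1 = 5
5^2 = (5^1)^2 = 5^2 = 25
5^3 = 5 * 5^2 = 5 * 25 = 125
5^6 = (5^3)^2 = 125^2 = 15625
5^7 = 5 * 5^6 = 5 * 15625 = 78125

Result: 78125
Multiplications needed: 4 (4 lines after 5^1)

5^7 = 78125. Using exponentiation by squaring, this requires 4 multiplications. The key idea: if the exponent is even, square the half-power; if odd, multiply by the base once.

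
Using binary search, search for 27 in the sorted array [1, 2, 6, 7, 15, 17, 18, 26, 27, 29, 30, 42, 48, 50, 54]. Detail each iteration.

Binary search for 27 in [1, 2, 6, 7, 15, 17, 18, 26, 27, 29, 30, 42, 48, 50, 54]:

lo=0, hi=14, mid=7, arr[mid]=26 -> 26 < 27, search right half
lo=8, hi=14, mid=11, arr[mid]=42 -> 42 > 27, search left half
lo=8, hi=10, mid=9, arr[mid]=29 -> 29 > 27, search left half
lo=8, hi=8, mid=8, arr[mid]=27 -> Found target at index 8!

Binary search finds 27 at index 8 after 4 comparisons. The search repeatedly halves the search space by comparing with the middle element.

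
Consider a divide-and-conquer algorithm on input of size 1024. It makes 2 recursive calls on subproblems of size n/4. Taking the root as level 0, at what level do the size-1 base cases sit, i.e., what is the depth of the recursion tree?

For divide and conquer with division factor 4:

Problem sizes at each level:
Level 0: 1024
Level 1: 256
Level 2: 64
Level 3: 16
Level 4: 4
Level 5: 1

The root is level 0 and the size-1 base case is level 5 (the tree spans levels 0 through 5, i.e. 6 levels counting the root), so the depth is the number of divisions: log_4(1024) = 5

The recursion tree depth is log_4(1024) = 5. At each level, the problem size is divided by 4, so it takes 5 divisions to reduce to a base case of size 1. The algorithm makes 2 recursive calls at each level.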